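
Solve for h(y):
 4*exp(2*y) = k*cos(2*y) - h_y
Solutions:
 h(y) = C1 + k*sin(2*y)/2 - 2*exp(2*y)


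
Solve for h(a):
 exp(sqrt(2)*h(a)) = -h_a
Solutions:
 h(a) = sqrt(2)*(2*log(1/(C1 + a)) - log(2))/4


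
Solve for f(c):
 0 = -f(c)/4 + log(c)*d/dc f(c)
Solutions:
 f(c) = C1*exp(li(c)/4)


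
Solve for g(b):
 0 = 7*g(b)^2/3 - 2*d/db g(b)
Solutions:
 g(b) = -6/(C1 + 7*b)


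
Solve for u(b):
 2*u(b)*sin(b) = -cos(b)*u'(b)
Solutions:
 u(b) = C1*cos(b)^2


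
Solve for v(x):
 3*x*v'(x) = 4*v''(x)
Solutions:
 v(x) = C1 + C2*erfi(sqrt(6)*x/4)


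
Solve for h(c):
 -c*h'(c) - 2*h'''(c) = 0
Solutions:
 h(c) = C1 + Integral(C2*airyai(-2^(2/3)*c/2) + C3*airybi(-2^(2/3)*c/2), c)


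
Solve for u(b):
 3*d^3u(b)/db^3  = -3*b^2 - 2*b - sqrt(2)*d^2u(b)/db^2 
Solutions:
 u(b) = C1 + C2*b + C3*exp(-sqrt(2)*b/3) - sqrt(2)*b^4/8 + b^3*(9 - sqrt(2))/6 + 3*b^2*(2 - 9*sqrt(2))/4


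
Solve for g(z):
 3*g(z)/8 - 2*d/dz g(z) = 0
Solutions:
 g(z) = C1*exp(3*z/16)


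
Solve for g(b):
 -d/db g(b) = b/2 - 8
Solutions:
 g(b) = C1 - b^2/4 + 8*b


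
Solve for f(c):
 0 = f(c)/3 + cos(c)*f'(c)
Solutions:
 f(c) = C1*(sin(c) - 1)^(1/6)/(sin(c) + 1)^(1/6)


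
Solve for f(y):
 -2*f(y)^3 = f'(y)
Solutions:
 f(y) = -sqrt(2)*sqrt(-1/(C1 - 2*y))/2
 f(y) = sqrt(2)*sqrt(-1/(C1 - 2*y))/2


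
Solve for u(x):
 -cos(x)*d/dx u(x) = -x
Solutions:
 u(x) = C1 + Integral(x/cos(x), x)


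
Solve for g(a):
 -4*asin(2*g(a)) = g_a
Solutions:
 Integral(1/asin(2*_y), (_y, g(a))) = C1 - 4*a


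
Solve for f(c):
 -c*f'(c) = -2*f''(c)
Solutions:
 f(c) = C1 + C2*erfi(c/2)


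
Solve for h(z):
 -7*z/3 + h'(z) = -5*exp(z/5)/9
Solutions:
 h(z) = C1 + 7*z^2/6 - 25*exp(z/5)/9


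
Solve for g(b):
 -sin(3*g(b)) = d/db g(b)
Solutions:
 g(b) = -acos((-C1 - exp(6*b))/(C1 - exp(6*b)))/3 + 2*pi/3
 g(b) = acos((-C1 - exp(6*b))/(C1 - exp(6*b)))/3


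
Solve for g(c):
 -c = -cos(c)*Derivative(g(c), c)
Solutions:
 g(c) = C1 + Integral(c/cos(c), c)


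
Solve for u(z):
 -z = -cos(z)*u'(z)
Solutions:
 u(z) = C1 + Integral(z/cos(z), z)


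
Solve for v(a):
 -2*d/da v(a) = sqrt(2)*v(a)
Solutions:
 v(a) = C1*exp(-sqrt(2)*a/2)


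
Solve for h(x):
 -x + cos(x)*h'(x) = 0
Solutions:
 h(x) = C1 + Integral(x/cos(x), x)


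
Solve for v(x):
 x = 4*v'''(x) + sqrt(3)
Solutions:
 v(x) = C1 + C2*x + C3*x^2 + x^4/96 - sqrt(3)*x^3/24


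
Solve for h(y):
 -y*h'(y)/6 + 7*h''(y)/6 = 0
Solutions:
 h(y) = C1 + C2*erfi(sqrt(14)*y/14)


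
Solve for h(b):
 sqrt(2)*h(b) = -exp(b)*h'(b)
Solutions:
 h(b) = C1*exp(sqrt(2)*exp(-b))


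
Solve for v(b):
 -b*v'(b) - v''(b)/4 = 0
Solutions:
 v(b) = C1 + C2*erf(sqrt(2)*b)


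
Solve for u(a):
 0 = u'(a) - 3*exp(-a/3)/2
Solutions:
 u(a) = C1 - 9*exp(-a/3)/2


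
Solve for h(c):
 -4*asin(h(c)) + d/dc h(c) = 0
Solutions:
 Integral(1/asin(_y), (_y, h(c))) = C1 + 4*c


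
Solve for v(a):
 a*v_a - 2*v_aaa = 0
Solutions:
 v(a) = C1 + Integral(C2*airyai(2^(2/3)*a/2) + C3*airybi(2^(2/3)*a/2), a)


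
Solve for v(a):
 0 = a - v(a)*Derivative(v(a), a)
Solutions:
 v(a) = -sqrt(C1 + a^2)
 v(a) = sqrt(C1 + a^2)


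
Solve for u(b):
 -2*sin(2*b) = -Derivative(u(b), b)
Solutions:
 u(b) = C1 - cos(2*b)


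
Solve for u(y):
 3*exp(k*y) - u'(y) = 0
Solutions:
 u(y) = C1 + 3*exp(k*y)/k


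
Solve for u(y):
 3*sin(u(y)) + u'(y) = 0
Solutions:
 u(y) = -acos((-C1 - exp(6*y))/(C1 - exp(6*y))) + 2*pi
 u(y) = acos((-C1 - exp(6*y))/(C1 - exp(6*y)))


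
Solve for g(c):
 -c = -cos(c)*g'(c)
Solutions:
 g(c) = C1 + Integral(c/cos(c), c)


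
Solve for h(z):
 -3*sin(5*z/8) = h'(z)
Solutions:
 h(z) = C1 + 24*cos(5*z/8)/5


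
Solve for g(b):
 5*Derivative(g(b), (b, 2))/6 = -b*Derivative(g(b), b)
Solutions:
 g(b) = C1 + C2*erf(sqrt(15)*b/5)


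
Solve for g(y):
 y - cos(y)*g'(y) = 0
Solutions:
 g(y) = C1 + Integral(y/cos(y), y)


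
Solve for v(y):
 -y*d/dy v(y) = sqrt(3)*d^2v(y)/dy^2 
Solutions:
 v(y) = C1 + C2*erf(sqrt(2)*3^(3/4)*y/6)


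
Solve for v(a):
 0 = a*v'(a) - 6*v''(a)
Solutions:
 v(a) = C1 + C2*erfi(sqrt(3)*a/6)


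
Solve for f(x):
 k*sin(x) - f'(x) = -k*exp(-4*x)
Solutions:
 f(x) = C1 - k*cos(x) - k*exp(-4*x)/4


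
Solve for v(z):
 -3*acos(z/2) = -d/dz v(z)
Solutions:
 v(z) = C1 + 3*z*acos(z/2) - 3*sqrt(4 - z^2)


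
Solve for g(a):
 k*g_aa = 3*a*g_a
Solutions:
 g(a) = C1 + C2*erf(sqrt(6)*a*sqrt(-1/k)/2)/sqrt(-1/k)


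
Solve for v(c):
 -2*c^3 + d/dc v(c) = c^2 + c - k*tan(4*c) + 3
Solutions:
 v(c) = C1 + c^4/2 + c^3/3 + c^2/2 + 3*c + k*log(cos(4*c))/4


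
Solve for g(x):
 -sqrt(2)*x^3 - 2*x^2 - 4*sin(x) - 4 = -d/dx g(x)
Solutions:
 g(x) = C1 + sqrt(2)*x^4/4 + 2*x^3/3 + 4*x - 4*cos(x)


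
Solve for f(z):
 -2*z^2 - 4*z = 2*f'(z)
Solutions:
 f(z) = C1 - z^3/3 - z^2


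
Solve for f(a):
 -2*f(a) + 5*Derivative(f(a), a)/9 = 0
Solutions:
 f(a) = C1*exp(18*a/5)


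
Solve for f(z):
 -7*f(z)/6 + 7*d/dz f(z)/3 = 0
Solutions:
 f(z) = C1*exp(z/2)


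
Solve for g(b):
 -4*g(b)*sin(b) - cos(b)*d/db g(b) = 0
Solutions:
 g(b) = C1*cos(b)^4


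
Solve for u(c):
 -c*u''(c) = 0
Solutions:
 u(c) = C1 + C2*c


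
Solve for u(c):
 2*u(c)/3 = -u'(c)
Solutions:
 u(c) = C1*exp(-2*c/3)


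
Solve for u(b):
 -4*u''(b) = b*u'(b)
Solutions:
 u(b) = C1 + C2*erf(sqrt(2)*b/4)


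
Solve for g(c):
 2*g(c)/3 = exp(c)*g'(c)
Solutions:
 g(c) = C1*exp(-2*exp(-c)/3)


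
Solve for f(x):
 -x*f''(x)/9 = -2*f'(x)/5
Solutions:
 f(x) = C1 + C2*x^(23/5)


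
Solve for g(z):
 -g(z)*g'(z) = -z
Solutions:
 g(z) = -sqrt(C1 + z^2)
 g(z) = sqrt(C1 + z^2)


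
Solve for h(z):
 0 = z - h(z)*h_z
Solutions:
 h(z) = -sqrt(C1 + z^2)
 h(z) = sqrt(C1 + z^2)


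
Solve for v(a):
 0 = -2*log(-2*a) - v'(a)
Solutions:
 v(a) = C1 - 2*a*log(-a) + 2*a*(1 - log(2))


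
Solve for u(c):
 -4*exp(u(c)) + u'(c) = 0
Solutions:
 u(c) = log(-1/(C1 + 4*c))


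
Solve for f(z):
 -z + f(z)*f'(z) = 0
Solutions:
 f(z) = -sqrt(C1 + z^2)
 f(z) = sqrt(C1 + z^2)


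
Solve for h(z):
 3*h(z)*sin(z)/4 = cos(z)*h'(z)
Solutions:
 h(z) = C1/cos(z)^(3/4)


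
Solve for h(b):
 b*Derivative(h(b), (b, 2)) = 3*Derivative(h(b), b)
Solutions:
 h(b) = C1 + C2*b^4


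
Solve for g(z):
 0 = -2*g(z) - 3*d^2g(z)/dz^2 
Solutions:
 g(z) = C1*sin(sqrt(6)*z/3) + C2*cos(sqrt(6)*z/3)


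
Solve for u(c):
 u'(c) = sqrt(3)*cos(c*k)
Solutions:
 u(c) = C1 + sqrt(3)*sin(c*k)/k


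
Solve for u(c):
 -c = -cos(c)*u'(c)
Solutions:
 u(c) = C1 + Integral(c/cos(c), c)


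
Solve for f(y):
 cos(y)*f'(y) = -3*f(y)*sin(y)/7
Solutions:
 f(y) = C1*cos(y)^(3/7)


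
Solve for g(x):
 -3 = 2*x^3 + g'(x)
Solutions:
 g(x) = C1 - x^4/2 - 3*x


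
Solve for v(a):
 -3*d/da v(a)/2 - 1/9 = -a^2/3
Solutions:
 v(a) = C1 + 2*a^3/27 - 2*a/27


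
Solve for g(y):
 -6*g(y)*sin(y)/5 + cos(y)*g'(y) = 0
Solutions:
 g(y) = C1/cos(y)^(6/5)


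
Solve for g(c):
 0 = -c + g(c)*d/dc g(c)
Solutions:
 g(c) = -sqrt(C1 + c^2)
 g(c) = sqrt(C1 + c^2)


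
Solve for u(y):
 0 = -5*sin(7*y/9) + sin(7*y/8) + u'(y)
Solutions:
 u(y) = C1 - 45*cos(7*y/9)/7 + 8*cos(7*y/8)/7


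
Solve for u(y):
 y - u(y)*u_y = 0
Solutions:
 u(y) = -sqrt(C1 + y^2)
 u(y) = sqrt(C1 + y^2)


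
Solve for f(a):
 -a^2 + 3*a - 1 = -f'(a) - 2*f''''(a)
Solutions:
 f(a) = C1 + C4*exp(-2^(2/3)*a/2) + a^3/3 - 3*a^2/2 + a + (C2*sin(2^(2/3)*sqrt(3)*a/4) + C3*cos(2^(2/3)*sqrt(3)*a/4))*exp(2^(2/3)*a/4)


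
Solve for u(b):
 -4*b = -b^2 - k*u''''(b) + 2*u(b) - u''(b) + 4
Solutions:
 u(b) = C1*exp(-sqrt(2)*b*sqrt((-sqrt(8*k + 1) - 1)/k)/2) + C2*exp(sqrt(2)*b*sqrt((-sqrt(8*k + 1) - 1)/k)/2) + C3*exp(-sqrt(2)*b*sqrt((sqrt(8*k + 1) - 1)/k)/2) + C4*exp(sqrt(2)*b*sqrt((sqrt(8*k + 1) - 1)/k)/2) + b^2/2 - 2*b - 3/2


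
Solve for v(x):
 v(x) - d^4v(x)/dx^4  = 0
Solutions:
 v(x) = C1*exp(-x) + C2*exp(x) + C3*sin(x) + C4*cos(x)


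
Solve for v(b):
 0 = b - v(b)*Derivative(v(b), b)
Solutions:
 v(b) = -sqrt(C1 + b^2)
 v(b) = sqrt(C1 + b^2)


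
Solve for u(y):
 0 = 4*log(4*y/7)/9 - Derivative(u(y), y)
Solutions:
 u(y) = C1 + 4*y*log(y)/9 - 4*y*log(7)/9 - 4*y/9 + 8*y*log(2)/9


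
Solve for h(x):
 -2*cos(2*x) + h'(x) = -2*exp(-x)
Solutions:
 h(x) = C1 + sin(2*x) + 2*exp(-x)


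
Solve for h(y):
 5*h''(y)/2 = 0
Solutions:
 h(y) = C1 + C2*y


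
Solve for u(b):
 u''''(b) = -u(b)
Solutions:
 u(b) = (C1*sin(sqrt(2)*b/2) + C2*cos(sqrt(2)*b/2))*exp(-sqrt(2)*b/2) + (C3*sin(sqrt(2)*b/2) + C4*cos(sqrt(2)*b/2))*exp(sqrt(2)*b/2)


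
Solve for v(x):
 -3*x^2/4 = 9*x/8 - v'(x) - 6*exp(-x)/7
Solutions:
 v(x) = C1 + x^3/4 + 9*x^2/16 + 6*exp(-x)/7


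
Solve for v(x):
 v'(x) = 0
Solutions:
 v(x) = C1


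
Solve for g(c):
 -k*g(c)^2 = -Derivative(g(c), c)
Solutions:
 g(c) = -1/(C1 + c*k)


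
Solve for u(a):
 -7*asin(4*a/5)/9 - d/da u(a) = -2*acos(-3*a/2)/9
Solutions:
 u(a) = C1 + 2*a*acos(-3*a/2)/9 - 7*a*asin(4*a/5)/9 + 2*sqrt(4 - 9*a^2)/27 - 7*sqrt(25 - 16*a^2)/36


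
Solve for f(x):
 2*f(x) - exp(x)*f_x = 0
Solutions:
 f(x) = C1*exp(-2*exp(-x))


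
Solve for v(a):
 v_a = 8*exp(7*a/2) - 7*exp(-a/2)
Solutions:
 v(a) = C1 + 16*exp(7*a/2)/7 + 14*exp(-a/2)


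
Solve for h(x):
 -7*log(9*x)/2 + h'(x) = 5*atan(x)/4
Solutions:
 h(x) = C1 + 7*x*log(x)/2 + 5*x*atan(x)/4 - 7*x/2 + 7*x*log(3) - 5*log(x^2 + 1)/8


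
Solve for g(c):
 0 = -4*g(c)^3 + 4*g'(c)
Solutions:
 g(c) = -sqrt(2)*sqrt(-1/(C1 + c))/2
 g(c) = sqrt(2)*sqrt(-1/(C1 + c))/2


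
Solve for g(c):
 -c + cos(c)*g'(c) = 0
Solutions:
 g(c) = C1 + Integral(c/cos(c), c)


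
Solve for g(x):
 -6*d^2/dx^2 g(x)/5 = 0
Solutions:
 g(x) = C1 + C2*x


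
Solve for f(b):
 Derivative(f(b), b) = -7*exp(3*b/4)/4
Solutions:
 f(b) = C1 - 7*exp(3*b/4)/3


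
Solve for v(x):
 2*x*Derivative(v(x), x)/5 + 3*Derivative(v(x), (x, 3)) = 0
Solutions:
 v(x) = C1 + Integral(C2*airyai(-15^(2/3)*2^(1/3)*x/15) + C3*airybi(-15^(2/3)*2^(1/3)*x/15), x)


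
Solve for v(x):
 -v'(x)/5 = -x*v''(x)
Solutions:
 v(x) = C1 + C2*x^(6/5)


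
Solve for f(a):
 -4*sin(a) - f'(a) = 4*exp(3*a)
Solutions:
 f(a) = C1 - 4*exp(3*a)/3 + 4*cos(a)


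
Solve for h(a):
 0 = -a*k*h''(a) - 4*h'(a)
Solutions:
 h(a) = C1 + a^(((re(k) - 4)*re(k) + im(k)^2)/(re(k)^2 + im(k)^2))*(C2*sin(4*log(a)*Abs(im(k))/(re(k)^2 + im(k)^2)) + C3*cos(4*log(a)*im(k)/(re(k)^2 + im(k)^2)))


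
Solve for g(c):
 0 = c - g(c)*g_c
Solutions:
 g(c) = -sqrt(C1 + c^2)
 g(c) = sqrt(C1 + c^2)


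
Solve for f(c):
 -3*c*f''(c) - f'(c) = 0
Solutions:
 f(c) = C1 + C2*c^(2/3)


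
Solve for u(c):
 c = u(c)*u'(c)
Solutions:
 u(c) = -sqrt(C1 + c^2)
 u(c) = sqrt(C1 + c^2)


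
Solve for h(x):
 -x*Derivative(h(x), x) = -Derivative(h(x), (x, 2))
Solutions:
 h(x) = C1 + C2*erfi(sqrt(2)*x/2)


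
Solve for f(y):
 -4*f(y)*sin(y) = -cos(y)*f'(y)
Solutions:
 f(y) = C1/cos(y)^4


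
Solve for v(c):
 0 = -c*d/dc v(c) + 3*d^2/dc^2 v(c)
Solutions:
 v(c) = C1 + C2*erfi(sqrt(6)*c/6)


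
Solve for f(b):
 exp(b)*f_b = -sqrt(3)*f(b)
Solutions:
 f(b) = C1*exp(sqrt(3)*exp(-b))


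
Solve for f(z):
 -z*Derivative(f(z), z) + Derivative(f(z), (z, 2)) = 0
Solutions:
 f(z) = C1 + C2*erfi(sqrt(2)*z/2)


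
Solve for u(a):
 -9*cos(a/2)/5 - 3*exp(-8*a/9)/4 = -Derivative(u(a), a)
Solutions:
 u(a) = C1 + 18*sin(a/2)/5 - 27*exp(-8*a/9)/32


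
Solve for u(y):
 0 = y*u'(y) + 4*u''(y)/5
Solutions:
 u(y) = C1 + C2*erf(sqrt(10)*y/4)


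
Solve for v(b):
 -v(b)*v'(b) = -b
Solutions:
 v(b) = -sqrt(C1 + b^2)
 v(b) = sqrt(C1 + b^2)


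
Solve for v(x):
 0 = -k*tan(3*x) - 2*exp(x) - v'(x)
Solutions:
 v(x) = C1 + k*log(cos(3*x))/3 - 2*exp(x)


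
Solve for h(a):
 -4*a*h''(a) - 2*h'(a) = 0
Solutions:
 h(a) = C1 + C2*sqrt(a)


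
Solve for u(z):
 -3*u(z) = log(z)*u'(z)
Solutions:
 u(z) = C1*exp(-3*li(z))


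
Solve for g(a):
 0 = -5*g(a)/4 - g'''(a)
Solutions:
 g(a) = C3*exp(-10^(1/3)*a/2) + (C1*sin(10^(1/3)*sqrt(3)*a/4) + C2*cos(10^(1/3)*sqrt(3)*a/4))*exp(10^(1/3)*a/4)


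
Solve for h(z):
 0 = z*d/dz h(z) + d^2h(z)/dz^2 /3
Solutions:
 h(z) = C1 + C2*erf(sqrt(6)*z/2)


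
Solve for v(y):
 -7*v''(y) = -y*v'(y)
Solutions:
 v(y) = C1 + C2*erfi(sqrt(14)*y/14)


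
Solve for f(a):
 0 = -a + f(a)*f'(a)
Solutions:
 f(a) = -sqrt(C1 + a^2)
 f(a) = sqrt(C1 + a^2)


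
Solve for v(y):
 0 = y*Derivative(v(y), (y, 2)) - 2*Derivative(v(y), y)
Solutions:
 v(y) = C1 + C2*y^3


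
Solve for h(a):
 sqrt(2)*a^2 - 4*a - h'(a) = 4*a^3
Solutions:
 h(a) = C1 - a^4 + sqrt(2)*a^3/3 - 2*a^2


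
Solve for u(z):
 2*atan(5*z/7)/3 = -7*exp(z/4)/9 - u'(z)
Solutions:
 u(z) = C1 - 2*z*atan(5*z/7)/3 - 28*exp(z/4)/9 + 7*log(25*z^2 + 49)/15


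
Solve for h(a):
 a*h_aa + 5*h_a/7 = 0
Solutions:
 h(a) = C1 + C2*a^(2/7)


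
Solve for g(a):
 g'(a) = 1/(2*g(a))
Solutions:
 g(a) = -sqrt(C1 + a)
 g(a) = sqrt(C1 + a)


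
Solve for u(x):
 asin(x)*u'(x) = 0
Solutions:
 u(x) = C1


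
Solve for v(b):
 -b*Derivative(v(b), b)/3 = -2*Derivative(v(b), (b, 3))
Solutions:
 v(b) = C1 + Integral(C2*airyai(6^(2/3)*b/6) + C3*airybi(6^(2/3)*b/6), b)


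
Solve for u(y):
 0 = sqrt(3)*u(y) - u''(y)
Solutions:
 u(y) = C1*exp(-3^(1/4)*y) + C2*exp(3^(1/4)*y)


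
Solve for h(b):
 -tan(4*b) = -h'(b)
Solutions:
 h(b) = C1 - log(cos(4*b))/4


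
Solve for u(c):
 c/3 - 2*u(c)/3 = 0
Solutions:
 u(c) = c/2


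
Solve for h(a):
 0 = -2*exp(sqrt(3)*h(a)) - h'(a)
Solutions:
 h(a) = sqrt(3)*(2*log(1/(C1 + 2*a)) - log(3))/6


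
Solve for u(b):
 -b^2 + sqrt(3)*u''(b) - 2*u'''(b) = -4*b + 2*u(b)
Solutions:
 u(b) = C1*exp(b*(3^(2/3)/(-sqrt(3) + sqrt(-3 + (36 - sqrt(3))^2) + 36)^(1/3) + 2*sqrt(3) + 3^(1/3)*(-sqrt(3) + sqrt(-3 + (36 - sqrt(3))^2) + 36)^(1/3))/12)*sin(sqrt(3)*b*(-(-3*sqrt(3) + 4*sqrt(-27/16 + (27 - 3*sqrt(3)/4)^2) + 108)^(1/3) + 3/(-3*sqrt(3) + 4*sqrt(-27/16 + (27 - 3*sqrt(3)/4)^2) + 108)^(1/3))/12) + C2*exp(b*(3^(2/3)/(-sqrt(3) + sqrt(-3 + (36 - sqrt(3))^2) + 36)^(1/3) + 2*sqrt(3) + 3^(1/3)*(-sqrt(3) + sqrt(-3 + (36 - sqrt(3))^2) + 36)^(1/3))/12)*cos(sqrt(3)*b*(-(-3*sqrt(3) + 4*sqrt(-27/16 + (27 - 3*sqrt(3)/4)^2) + 108)^(1/3) + 3/(-3*sqrt(3) + 4*sqrt(-27/16 + (27 - 3*sqrt(3)/4)^2) + 108)^(1/3))/12) + C3*exp(b*(-3^(1/3)*(-sqrt(3) + sqrt(-3 + (36 - sqrt(3))^2) + 36)^(1/3) - 3^(2/3)/(-sqrt(3) + sqrt(-3 + (36 - sqrt(3))^2) + 36)^(1/3) + sqrt(3))/6) - b^2/2 + 2*b - sqrt(3)/2


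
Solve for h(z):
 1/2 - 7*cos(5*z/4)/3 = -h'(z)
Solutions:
 h(z) = C1 - z/2 + 28*sin(5*z/4)/15


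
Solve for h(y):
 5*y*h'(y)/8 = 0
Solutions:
 h(y) = C1


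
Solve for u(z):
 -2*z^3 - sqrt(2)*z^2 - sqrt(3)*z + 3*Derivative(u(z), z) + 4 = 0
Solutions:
 u(z) = C1 + z^4/6 + sqrt(2)*z^3/9 + sqrt(3)*z^2/6 - 4*z/3


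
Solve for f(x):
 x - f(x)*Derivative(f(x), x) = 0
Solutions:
 f(x) = -sqrt(C1 + x^2)
 f(x) = sqrt(C1 + x^2)


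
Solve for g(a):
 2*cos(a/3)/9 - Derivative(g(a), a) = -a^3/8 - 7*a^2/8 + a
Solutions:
 g(a) = C1 + a^4/32 + 7*a^3/24 - a^2/2 + 2*sin(a/3)/3


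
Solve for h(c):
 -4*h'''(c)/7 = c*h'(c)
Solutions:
 h(c) = C1 + Integral(C2*airyai(-14^(1/3)*c/2) + C3*airybi(-14^(1/3)*c/2), c)


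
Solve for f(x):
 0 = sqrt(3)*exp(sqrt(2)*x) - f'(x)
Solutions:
 f(x) = C1 + sqrt(6)*exp(sqrt(2)*x)/2


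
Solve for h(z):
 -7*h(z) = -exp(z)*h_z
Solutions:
 h(z) = C1*exp(-7*exp(-z))


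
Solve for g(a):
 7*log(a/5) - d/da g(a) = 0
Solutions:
 g(a) = C1 + 7*a*log(a) - a*log(78125) - 7*a


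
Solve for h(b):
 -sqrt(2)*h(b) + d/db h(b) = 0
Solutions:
 h(b) = C1*exp(sqrt(2)*b)


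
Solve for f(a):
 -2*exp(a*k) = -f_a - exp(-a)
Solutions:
 f(a) = C1 + exp(-a) + 2*exp(a*k)/k


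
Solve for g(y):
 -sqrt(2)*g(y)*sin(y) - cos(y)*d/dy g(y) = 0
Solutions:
 g(y) = C1*cos(y)^(sqrt(2))


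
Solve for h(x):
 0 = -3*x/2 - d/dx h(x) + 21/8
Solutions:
 h(x) = C1 - 3*x^2/4 + 21*x/8


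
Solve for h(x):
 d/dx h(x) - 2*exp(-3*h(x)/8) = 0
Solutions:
 h(x) = 8*log(C1 + 3*x/4)/3
 h(x) = 8*log((-3^(1/3) - 3^(5/6)*I)*(C1 + 2*x)^(1/3)/4)
 h(x) = 8*log((-3^(1/3) + 3^(5/6)*I)*(C1 + 2*x)^(1/3)/4)


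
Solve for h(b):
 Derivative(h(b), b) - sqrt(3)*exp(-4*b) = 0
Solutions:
 h(b) = C1 - sqrt(3)*exp(-4*b)/4


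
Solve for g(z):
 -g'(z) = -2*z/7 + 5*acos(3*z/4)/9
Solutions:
 g(z) = C1 + z^2/7 - 5*z*acos(3*z/4)/9 + 5*sqrt(16 - 9*z^2)/27


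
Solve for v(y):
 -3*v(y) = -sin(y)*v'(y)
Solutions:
 v(y) = C1*(cos(y) - 1)^(3/2)/(cos(y) + 1)^(3/2)


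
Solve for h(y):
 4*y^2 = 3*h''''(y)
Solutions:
 h(y) = C1 + C2*y + C3*y^2 + C4*y^3 + y^6/270


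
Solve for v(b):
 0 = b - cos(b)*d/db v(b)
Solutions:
 v(b) = C1 + Integral(b/cos(b), b)


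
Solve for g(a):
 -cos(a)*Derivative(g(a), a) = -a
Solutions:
 g(a) = C1 + Integral(a/cos(a), a)


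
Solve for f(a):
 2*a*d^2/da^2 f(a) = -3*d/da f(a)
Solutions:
 f(a) = C1 + C2/sqrt(a)


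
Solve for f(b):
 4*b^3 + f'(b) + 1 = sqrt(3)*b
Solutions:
 f(b) = C1 - b^4 + sqrt(3)*b^2/2 - b


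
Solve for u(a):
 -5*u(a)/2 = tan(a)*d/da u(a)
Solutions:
 u(a) = C1/sin(a)^(5/2)


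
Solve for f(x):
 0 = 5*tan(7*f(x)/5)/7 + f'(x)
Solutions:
 f(x) = -5*asin(C1*exp(-x))/7 + 5*pi/7
 f(x) = 5*asin(C1*exp(-x))/7


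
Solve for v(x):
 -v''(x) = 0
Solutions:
 v(x) = C1 + C2*x


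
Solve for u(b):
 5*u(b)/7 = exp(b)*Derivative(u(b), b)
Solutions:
 u(b) = C1*exp(-5*exp(-b)/7)


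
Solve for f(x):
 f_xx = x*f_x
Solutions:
 f(x) = C1 + C2*erfi(sqrt(2)*x/2)


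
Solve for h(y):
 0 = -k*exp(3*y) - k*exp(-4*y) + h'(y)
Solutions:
 h(y) = C1 + k*exp(3*y)/3 - k*exp(-4*y)/4


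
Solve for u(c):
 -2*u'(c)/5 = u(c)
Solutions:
 u(c) = C1*exp(-5*c/2)


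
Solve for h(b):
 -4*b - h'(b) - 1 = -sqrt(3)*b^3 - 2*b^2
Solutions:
 h(b) = C1 + sqrt(3)*b^4/4 + 2*b^3/3 - 2*b^2 - b


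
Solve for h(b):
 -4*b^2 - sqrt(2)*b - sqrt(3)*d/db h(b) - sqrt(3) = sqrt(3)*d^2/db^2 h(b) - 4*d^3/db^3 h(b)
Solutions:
 h(b) = C1 + C2*exp(b*(sqrt(3) + sqrt(3 + 16*sqrt(3)))/8) + C3*exp(b*(-sqrt(3 + 16*sqrt(3)) + sqrt(3))/8) - 4*sqrt(3)*b^3/9 - sqrt(6)*b^2/6 + 4*sqrt(3)*b^2/3 - 35*b/3 - 8*sqrt(3)*b/3 + sqrt(6)*b/3


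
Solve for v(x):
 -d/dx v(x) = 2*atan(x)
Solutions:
 v(x) = C1 - 2*x*atan(x) + log(x^2 + 1)


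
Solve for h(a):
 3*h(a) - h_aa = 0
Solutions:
 h(a) = C1*exp(-sqrt(3)*a) + C2*exp(sqrt(3)*a)


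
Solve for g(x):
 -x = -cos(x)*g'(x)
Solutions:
 g(x) = C1 + Integral(x/cos(x), x)


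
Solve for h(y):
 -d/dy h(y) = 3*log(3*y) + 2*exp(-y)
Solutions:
 h(y) = C1 - 3*y*log(y) + 3*y*(1 - log(3)) + 2*exp(-y)


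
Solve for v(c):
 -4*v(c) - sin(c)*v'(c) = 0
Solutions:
 v(c) = C1*(cos(c)^2 + 2*cos(c) + 1)/(cos(c)^2 - 2*cos(c) + 1)


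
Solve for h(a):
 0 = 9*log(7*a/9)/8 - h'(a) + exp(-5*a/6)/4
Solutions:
 h(a) = C1 + 9*a*log(a)/8 + 9*a*(-2*log(3) - 1 + log(7))/8 - 3*exp(-5*a/6)/10


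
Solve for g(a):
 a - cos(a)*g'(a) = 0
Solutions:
 g(a) = C1 + Integral(a/cos(a), a)


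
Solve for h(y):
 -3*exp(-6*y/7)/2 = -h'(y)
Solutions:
 h(y) = C1 - 7*exp(-6*y/7)/4


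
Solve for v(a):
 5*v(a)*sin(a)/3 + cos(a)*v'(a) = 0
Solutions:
 v(a) = C1*cos(a)^(5/3)


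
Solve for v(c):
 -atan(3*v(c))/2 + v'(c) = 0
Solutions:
 Integral(1/atan(3*_y), (_y, v(c))) = C1 + c/2


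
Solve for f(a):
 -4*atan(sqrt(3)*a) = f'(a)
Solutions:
 f(a) = C1 - 4*a*atan(sqrt(3)*a) + 2*sqrt(3)*log(3*a^2 + 1)/3


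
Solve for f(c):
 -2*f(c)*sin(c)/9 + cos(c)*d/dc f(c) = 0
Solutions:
 f(c) = C1/cos(c)^(2/9)


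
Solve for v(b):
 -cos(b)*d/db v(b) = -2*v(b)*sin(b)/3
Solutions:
 v(b) = C1/cos(b)^(2/3)


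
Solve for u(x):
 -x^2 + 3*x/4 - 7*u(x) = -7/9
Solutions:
 u(x) = -x^2/7 + 3*x/28 + 1/9


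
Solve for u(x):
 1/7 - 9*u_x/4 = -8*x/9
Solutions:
 u(x) = C1 + 16*x^2/81 + 4*x/63


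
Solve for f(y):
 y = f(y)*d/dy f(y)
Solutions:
 f(y) = -sqrt(C1 + y^2)
 f(y) = sqrt(C1 + y^2)


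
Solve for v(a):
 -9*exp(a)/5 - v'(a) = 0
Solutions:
 v(a) = C1 - 9*exp(a)/5


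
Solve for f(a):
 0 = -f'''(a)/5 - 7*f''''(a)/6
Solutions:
 f(a) = C1 + C2*a + C3*a^2 + C4*exp(-6*a/35)


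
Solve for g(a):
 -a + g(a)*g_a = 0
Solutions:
 g(a) = -sqrt(C1 + a^2)
 g(a) = sqrt(C1 + a^2)


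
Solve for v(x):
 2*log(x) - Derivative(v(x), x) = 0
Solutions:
 v(x) = C1 + 2*x*log(x) - 2*x


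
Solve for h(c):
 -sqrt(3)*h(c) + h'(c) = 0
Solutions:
 h(c) = C1*exp(sqrt(3)*c)


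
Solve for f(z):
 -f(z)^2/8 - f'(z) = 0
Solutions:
 f(z) = 8/(C1 + z)


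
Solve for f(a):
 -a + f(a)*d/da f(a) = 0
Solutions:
 f(a) = -sqrt(C1 + a^2)
 f(a) = sqrt(C1 + a^2)


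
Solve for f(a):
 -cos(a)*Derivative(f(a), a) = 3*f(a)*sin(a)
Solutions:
 f(a) = C1*cos(a)^3


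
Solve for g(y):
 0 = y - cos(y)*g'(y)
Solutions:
 g(y) = C1 + Integral(y/cos(y), y)


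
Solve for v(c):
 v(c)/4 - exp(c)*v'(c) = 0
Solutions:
 v(c) = C1*exp(-exp(-c)/4)


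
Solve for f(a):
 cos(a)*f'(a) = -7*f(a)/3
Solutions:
 f(a) = C1*(sin(a) - 1)^(7/6)/(sin(a) + 1)^(7/6)


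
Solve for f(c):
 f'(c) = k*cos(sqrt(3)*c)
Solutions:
 f(c) = C1 + sqrt(3)*k*sin(sqrt(3)*c)/3


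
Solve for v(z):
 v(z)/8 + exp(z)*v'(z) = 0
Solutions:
 v(z) = C1*exp(exp(-z)/8)


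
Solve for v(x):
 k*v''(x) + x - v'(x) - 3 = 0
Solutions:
 v(x) = C1 + C2*exp(x/k) + k*x + x^2/2 - 3*x


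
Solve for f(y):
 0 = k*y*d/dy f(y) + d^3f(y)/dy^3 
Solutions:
 f(y) = C1 + Integral(C2*airyai(y*(-k)^(1/3)) + C3*airybi(y*(-k)^(1/3)), y)


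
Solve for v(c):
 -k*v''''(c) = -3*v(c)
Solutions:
 v(c) = C1*exp(-3^(1/4)*c*(1/k)^(1/4)) + C2*exp(3^(1/4)*c*(1/k)^(1/4)) + C3*exp(-3^(1/4)*I*c*(1/k)^(1/4)) + C4*exp(3^(1/4)*I*c*(1/k)^(1/4))


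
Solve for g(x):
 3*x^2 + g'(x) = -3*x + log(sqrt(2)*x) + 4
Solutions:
 g(x) = C1 - x^3 - 3*x^2/2 + x*log(x) + x*log(2)/2 + 3*x


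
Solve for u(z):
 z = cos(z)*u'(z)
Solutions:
 u(z) = C1 + Integral(z/cos(z), z)


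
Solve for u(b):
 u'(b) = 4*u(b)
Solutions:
 u(b) = C1*exp(4*b)


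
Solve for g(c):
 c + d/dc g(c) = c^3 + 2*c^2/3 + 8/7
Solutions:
 g(c) = C1 + c^4/4 + 2*c^3/9 - c^2/2 + 8*c/7


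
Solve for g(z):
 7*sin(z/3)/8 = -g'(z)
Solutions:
 g(z) = C1 + 21*cos(z/3)/8


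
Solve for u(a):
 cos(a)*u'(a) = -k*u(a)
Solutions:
 u(a) = C1*exp(k*(log(sin(a) - 1) - log(sin(a) + 1))/2)


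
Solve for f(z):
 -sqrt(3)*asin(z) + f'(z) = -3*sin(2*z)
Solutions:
 f(z) = C1 + sqrt(3)*(z*asin(z) + sqrt(1 - z^2)) + 3*cos(2*z)/2


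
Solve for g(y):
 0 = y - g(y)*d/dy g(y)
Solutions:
 g(y) = -sqrt(C1 + y^2)
 g(y) = sqrt(C1 + y^2)


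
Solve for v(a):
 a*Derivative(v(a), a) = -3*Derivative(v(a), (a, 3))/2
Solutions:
 v(a) = C1 + Integral(C2*airyai(-2^(1/3)*3^(2/3)*a/3) + C3*airybi(-2^(1/3)*3^(2/3)*a/3), a)


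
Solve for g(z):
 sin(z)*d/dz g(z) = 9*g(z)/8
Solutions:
 g(z) = C1*(cos(z) - 1)^(9/16)/(cos(z) + 1)^(9/16)


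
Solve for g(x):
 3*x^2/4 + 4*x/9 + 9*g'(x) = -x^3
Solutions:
 g(x) = C1 - x^4/36 - x^3/36 - 2*x^2/81


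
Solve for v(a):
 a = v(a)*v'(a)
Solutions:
 v(a) = -sqrt(C1 + a^2)
 v(a) = sqrt(C1 + a^2)


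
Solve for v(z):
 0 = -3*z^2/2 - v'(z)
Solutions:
 v(z) = C1 - z^3/2


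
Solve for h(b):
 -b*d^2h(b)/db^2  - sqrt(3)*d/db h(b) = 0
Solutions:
 h(b) = C1 + C2*b^(1 - sqrt(3))


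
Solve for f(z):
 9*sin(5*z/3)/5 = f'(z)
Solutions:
 f(z) = C1 - 27*cos(5*z/3)/25


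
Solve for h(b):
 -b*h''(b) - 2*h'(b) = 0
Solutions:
 h(b) = C1 + C2/b


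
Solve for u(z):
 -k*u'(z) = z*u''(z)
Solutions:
 u(z) = C1 + z^(1 - re(k))*(C2*sin(log(z)*Abs(im(k))) + C3*cos(log(z)*im(k)))


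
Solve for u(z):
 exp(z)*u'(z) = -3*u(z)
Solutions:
 u(z) = C1*exp(3*exp(-z))


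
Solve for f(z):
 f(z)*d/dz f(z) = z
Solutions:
 f(z) = -sqrt(C1 + z^2)
 f(z) = sqrt(C1 + z^2)


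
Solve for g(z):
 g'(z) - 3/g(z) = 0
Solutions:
 g(z) = -sqrt(C1 + 6*z)
 g(z) = sqrt(C1 + 6*z)


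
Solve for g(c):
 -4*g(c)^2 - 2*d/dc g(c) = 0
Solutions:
 g(c) = 1/(C1 + 2*c)


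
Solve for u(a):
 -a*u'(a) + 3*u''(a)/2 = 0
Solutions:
 u(a) = C1 + C2*erfi(sqrt(3)*a/3)


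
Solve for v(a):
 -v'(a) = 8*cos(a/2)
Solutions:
 v(a) = C1 - 16*sin(a/2)


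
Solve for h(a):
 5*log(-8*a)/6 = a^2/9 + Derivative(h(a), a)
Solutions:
 h(a) = C1 - a^3/27 + 5*a*log(-a)/6 + 5*a*(-1 + 3*log(2))/6


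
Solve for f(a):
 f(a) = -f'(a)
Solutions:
 f(a) = C1*exp(-a)


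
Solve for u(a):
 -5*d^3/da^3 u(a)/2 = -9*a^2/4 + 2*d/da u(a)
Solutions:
 u(a) = C1 + C2*sin(2*sqrt(5)*a/5) + C3*cos(2*sqrt(5)*a/5) + 3*a^3/8 - 45*a/16


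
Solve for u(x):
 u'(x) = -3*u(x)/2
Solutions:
 u(x) = C1*exp(-3*x/2)


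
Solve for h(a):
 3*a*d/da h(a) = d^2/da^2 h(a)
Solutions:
 h(a) = C1 + C2*erfi(sqrt(6)*a/2)


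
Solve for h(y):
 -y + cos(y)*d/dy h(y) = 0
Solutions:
 h(y) = C1 + Integral(y/cos(y), y)


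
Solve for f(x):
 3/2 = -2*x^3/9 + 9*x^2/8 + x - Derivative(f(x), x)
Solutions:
 f(x) = C1 - x^4/18 + 3*x^3/8 + x^2/2 - 3*x/2


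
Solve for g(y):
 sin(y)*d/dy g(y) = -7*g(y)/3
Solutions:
 g(y) = C1*(cos(y) + 1)^(7/6)/(cos(y) - 1)^(7/6)


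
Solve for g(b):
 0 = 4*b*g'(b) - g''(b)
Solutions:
 g(b) = C1 + C2*erfi(sqrt(2)*b)


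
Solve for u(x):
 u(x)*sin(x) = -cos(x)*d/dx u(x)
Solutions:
 u(x) = C1*cos(x)


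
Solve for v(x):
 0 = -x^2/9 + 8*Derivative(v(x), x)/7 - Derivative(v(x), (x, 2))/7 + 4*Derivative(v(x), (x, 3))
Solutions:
 v(x) = C1 + 7*x^3/216 + 7*x^2/576 - 1561*x/2304 + (C2*sin(sqrt(895)*x/56) + C3*cos(sqrt(895)*x/56))*exp(x/56)


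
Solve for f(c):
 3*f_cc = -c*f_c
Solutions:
 f(c) = C1 + C2*erf(sqrt(6)*c/6)


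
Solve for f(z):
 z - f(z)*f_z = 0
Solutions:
 f(z) = -sqrt(C1 + z^2)
 f(z) = sqrt(C1 + z^2)


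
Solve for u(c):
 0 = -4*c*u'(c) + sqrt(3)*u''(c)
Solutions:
 u(c) = C1 + C2*erfi(sqrt(2)*3^(3/4)*c/3)


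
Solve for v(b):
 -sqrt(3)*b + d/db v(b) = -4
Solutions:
 v(b) = C1 + sqrt(3)*b^2/2 - 4*b


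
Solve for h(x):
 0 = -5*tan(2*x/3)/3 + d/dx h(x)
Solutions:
 h(x) = C1 - 5*log(cos(2*x/3))/2


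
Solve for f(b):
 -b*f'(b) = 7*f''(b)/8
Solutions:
 f(b) = C1 + C2*erf(2*sqrt(7)*b/7)


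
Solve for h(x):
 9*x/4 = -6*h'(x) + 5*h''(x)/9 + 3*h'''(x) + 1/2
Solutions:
 h(x) = C1 + C2*exp(x*(-5 + sqrt(5857))/54) + C3*exp(-x*(5 + sqrt(5857))/54) - 3*x^2/16 + 7*x/144


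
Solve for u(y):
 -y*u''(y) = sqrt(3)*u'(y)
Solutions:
 u(y) = C1 + C2*y^(1 - sqrt(3))


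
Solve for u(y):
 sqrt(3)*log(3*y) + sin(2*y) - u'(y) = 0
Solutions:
 u(y) = C1 + sqrt(3)*y*(log(y) - 1) + sqrt(3)*y*log(3) - cos(2*y)/2


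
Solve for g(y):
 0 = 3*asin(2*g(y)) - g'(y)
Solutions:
 Integral(1/asin(2*_y), (_y, g(y))) = C1 + 3*y


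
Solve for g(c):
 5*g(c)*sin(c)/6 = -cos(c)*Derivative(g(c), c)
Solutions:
 g(c) = C1*cos(c)^(5/6)


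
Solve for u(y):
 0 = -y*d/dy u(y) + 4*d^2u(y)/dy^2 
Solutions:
 u(y) = C1 + C2*erfi(sqrt(2)*y/4)


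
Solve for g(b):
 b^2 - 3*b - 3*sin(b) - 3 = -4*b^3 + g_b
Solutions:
 g(b) = C1 + b^4 + b^3/3 - 3*b^2/2 - 3*b + 3*cos(b)


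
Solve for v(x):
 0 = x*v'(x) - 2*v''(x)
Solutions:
 v(x) = C1 + C2*erfi(x/2)


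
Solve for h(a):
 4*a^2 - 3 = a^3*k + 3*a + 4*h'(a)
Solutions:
 h(a) = C1 - a^4*k/16 + a^3/3 - 3*a^2/8 - 3*a/4


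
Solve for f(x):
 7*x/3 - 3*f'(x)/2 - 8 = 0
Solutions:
 f(x) = C1 + 7*x^2/9 - 16*x/3


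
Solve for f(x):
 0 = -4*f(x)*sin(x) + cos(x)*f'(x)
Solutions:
 f(x) = C1/cos(x)^4


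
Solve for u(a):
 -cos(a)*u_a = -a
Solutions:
 u(a) = C1 + Integral(a/cos(a), a)


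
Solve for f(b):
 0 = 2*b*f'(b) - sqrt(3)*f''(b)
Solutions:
 f(b) = C1 + C2*erfi(3^(3/4)*b/3)


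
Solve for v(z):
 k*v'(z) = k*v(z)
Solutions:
 v(z) = C1*exp(z)


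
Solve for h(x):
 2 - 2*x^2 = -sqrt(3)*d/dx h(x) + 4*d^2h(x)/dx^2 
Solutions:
 h(x) = C1 + C2*exp(sqrt(3)*x/4) + 2*sqrt(3)*x^3/9 + 8*x^2/3 + 58*sqrt(3)*x/9


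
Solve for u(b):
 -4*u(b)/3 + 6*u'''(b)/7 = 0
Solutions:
 u(b) = C3*exp(42^(1/3)*b/3) + (C1*sin(14^(1/3)*3^(5/6)*b/6) + C2*cos(14^(1/3)*3^(5/6)*b/6))*exp(-42^(1/3)*b/6)


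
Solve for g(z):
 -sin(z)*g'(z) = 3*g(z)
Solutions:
 g(z) = C1*(cos(z) + 1)^(3/2)/(cos(z) - 1)^(3/2)


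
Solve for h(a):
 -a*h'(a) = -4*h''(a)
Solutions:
 h(a) = C1 + C2*erfi(sqrt(2)*a/4)


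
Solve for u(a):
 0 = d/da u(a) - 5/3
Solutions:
 u(a) = C1 + 5*a/3


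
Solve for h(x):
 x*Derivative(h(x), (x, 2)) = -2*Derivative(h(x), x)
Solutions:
 h(x) = C1 + C2/x


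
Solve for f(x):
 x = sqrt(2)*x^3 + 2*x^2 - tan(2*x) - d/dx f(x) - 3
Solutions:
 f(x) = C1 + sqrt(2)*x^4/4 + 2*x^3/3 - x^2/2 - 3*x + log(cos(2*x))/2


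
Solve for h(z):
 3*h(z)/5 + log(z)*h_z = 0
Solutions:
 h(z) = C1*exp(-3*li(z)/5)


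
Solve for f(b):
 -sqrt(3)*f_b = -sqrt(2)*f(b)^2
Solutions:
 f(b) = -3/(C1 + sqrt(6)*b)


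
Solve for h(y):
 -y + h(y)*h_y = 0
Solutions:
 h(y) = -sqrt(C1 + y^2)
 h(y) = sqrt(C1 + y^2)


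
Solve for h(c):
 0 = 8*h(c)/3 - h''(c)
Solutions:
 h(c) = C1*exp(-2*sqrt(6)*c/3) + C2*exp(2*sqrt(6)*c/3)


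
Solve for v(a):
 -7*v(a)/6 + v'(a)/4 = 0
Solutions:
 v(a) = C1*exp(14*a/3)


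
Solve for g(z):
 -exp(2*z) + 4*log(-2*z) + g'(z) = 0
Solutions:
 g(z) = C1 - 4*z*log(-z) + 4*z*(1 - log(2)) + exp(2*z)/2


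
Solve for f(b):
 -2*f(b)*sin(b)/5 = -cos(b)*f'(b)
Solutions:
 f(b) = C1/cos(b)^(2/5)


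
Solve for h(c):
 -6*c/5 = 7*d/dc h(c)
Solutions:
 h(c) = C1 - 3*c^2/35


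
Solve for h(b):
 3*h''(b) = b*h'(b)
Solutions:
 h(b) = C1 + C2*erfi(sqrt(6)*b/6)


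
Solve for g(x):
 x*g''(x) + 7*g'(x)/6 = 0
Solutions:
 g(x) = C1 + C2/x^(1/6)


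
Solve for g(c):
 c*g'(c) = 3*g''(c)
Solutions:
 g(c) = C1 + C2*erfi(sqrt(6)*c/6)


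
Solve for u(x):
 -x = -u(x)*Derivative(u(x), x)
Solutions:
 u(x) = -sqrt(C1 + x^2)
 u(x) = sqrt(C1 + x^2)


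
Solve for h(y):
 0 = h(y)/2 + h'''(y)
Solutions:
 h(y) = C3*exp(-2^(2/3)*y/2) + (C1*sin(2^(2/3)*sqrt(3)*y/4) + C2*cos(2^(2/3)*sqrt(3)*y/4))*exp(2^(2/3)*y/4)


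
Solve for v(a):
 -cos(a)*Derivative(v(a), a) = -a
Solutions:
 v(a) = C1 + Integral(a/cos(a), a)


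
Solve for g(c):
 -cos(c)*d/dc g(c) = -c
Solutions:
 g(c) = C1 + Integral(c/cos(c), c)


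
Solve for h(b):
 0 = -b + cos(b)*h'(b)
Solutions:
 h(b) = C1 + Integral(b/cos(b), b)


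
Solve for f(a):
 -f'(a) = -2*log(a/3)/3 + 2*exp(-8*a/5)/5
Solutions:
 f(a) = C1 + 2*a*log(a)/3 + 2*a*(-log(3) - 1)/3 + exp(-8*a/5)/4


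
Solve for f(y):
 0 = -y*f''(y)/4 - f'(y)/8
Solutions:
 f(y) = C1 + C2*sqrt(y)


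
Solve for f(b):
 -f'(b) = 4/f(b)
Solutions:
 f(b) = -sqrt(C1 - 8*b)
 f(b) = sqrt(C1 - 8*b)


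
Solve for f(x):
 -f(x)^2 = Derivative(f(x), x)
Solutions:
 f(x) = 1/(C1 + x)


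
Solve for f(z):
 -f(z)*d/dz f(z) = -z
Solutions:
 f(z) = -sqrt(C1 + z^2)
 f(z) = sqrt(C1 + z^2)


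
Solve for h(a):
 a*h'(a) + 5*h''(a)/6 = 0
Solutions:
 h(a) = C1 + C2*erf(sqrt(15)*a/5)


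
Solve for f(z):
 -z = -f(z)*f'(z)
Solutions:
 f(z) = -sqrt(C1 + z^2)
 f(z) = sqrt(C1 + z^2)


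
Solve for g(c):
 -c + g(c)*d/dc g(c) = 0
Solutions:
 g(c) = -sqrt(C1 + c^2)
 g(c) = sqrt(C1 + c^2)


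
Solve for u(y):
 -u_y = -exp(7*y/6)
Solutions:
 u(y) = C1 + 6*exp(7*y/6)/7


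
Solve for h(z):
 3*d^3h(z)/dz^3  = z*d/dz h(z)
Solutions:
 h(z) = C1 + Integral(C2*airyai(3^(2/3)*z/3) + C3*airybi(3^(2/3)*z/3), z)


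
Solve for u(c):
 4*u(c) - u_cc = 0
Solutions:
 u(c) = C1*exp(-2*c) + C2*exp(2*c)


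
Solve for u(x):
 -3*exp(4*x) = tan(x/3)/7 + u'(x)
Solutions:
 u(x) = C1 - 3*exp(4*x)/4 + 3*log(cos(x/3))/7


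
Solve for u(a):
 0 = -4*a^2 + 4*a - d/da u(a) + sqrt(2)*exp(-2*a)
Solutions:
 u(a) = C1 - 4*a^3/3 + 2*a^2 - sqrt(2)*exp(-2*a)/2


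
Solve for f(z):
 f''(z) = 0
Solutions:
 f(z) = C1 + C2*z


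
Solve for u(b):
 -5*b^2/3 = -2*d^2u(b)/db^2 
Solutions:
 u(b) = C1 + C2*b + 5*b^4/72


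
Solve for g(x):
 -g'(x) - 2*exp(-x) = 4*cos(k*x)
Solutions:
 g(x) = C1 + 2*exp(-x) - 4*sin(k*x)/k


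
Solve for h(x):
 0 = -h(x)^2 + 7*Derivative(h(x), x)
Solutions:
 h(x) = -7/(C1 + x)


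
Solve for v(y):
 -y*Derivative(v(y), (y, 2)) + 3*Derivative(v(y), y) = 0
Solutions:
 v(y) = C1 + C2*y^4


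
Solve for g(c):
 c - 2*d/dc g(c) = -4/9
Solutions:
 g(c) = C1 + c^2/4 + 2*c/9


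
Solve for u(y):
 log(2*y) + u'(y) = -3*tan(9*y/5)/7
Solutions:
 u(y) = C1 - y*log(y) - y*log(2) + y + 5*log(cos(9*y/5))/21


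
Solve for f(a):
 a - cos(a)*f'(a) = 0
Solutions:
 f(a) = C1 + Integral(a/cos(a), a)


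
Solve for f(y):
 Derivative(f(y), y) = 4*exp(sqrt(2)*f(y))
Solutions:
 f(y) = sqrt(2)*(2*log(-1/(C1 + 4*y)) - log(2))/4


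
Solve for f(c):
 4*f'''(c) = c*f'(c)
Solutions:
 f(c) = C1 + Integral(C2*airyai(2^(1/3)*c/2) + C3*airybi(2^(1/3)*c/2), c)


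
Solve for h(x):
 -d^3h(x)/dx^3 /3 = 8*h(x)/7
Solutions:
 h(x) = C3*exp(-2*3^(1/3)*7^(2/3)*x/7) + (C1*sin(3^(5/6)*7^(2/3)*x/7) + C2*cos(3^(5/6)*7^(2/3)*x/7))*exp(3^(1/3)*7^(2/3)*x/7)


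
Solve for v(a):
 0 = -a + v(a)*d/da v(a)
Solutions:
 v(a) = -sqrt(C1 + a^2)
 v(a) = sqrt(C1 + a^2)


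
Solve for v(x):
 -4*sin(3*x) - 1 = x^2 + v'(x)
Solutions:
 v(x) = C1 - x^3/3 - x + 4*cos(3*x)/3


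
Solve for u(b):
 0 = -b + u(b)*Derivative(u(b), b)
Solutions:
 u(b) = -sqrt(C1 + b^2)
 u(b) = sqrt(C1 + b^2)


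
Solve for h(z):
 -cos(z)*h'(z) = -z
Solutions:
 h(z) = C1 + Integral(z/cos(z), z)


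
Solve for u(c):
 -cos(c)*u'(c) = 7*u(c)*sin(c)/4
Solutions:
 u(c) = C1*cos(c)^(7/4)


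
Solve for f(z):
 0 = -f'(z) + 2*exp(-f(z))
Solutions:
 f(z) = log(C1 + 2*z)


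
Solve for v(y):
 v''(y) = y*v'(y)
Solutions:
 v(y) = C1 + C2*erfi(sqrt(2)*y/2)


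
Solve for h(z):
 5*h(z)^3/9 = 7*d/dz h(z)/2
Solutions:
 h(z) = -3*sqrt(14)*sqrt(-1/(C1 + 10*z))/2
 h(z) = 3*sqrt(14)*sqrt(-1/(C1 + 10*z))/2


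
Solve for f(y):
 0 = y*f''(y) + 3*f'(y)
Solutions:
 f(y) = C1 + C2/y^2


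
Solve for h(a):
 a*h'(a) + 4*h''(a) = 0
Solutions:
 h(a) = C1 + C2*erf(sqrt(2)*a/4)


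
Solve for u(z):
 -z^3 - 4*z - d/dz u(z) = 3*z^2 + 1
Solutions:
 u(z) = C1 - z^4/4 - z^3 - 2*z^2 - z


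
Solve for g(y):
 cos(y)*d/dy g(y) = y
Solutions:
 g(y) = C1 + Integral(y/cos(y), y)


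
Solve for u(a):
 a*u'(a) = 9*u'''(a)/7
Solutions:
 u(a) = C1 + Integral(C2*airyai(21^(1/3)*a/3) + C3*airybi(21^(1/3)*a/3), a)


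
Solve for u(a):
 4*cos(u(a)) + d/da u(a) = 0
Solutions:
 u(a) = pi - asin((C1 + exp(8*a))/(C1 - exp(8*a)))
 u(a) = asin((C1 + exp(8*a))/(C1 - exp(8*a)))


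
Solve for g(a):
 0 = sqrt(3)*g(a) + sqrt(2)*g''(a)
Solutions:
 g(a) = C1*sin(2^(3/4)*3^(1/4)*a/2) + C2*cos(2^(3/4)*3^(1/4)*a/2)


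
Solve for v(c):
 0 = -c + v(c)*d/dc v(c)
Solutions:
 v(c) = -sqrt(C1 + c^2)
 v(c) = sqrt(C1 + c^2)


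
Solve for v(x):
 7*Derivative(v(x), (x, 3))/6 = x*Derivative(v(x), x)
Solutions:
 v(x) = C1 + Integral(C2*airyai(6^(1/3)*7^(2/3)*x/7) + C3*airybi(6^(1/3)*7^(2/3)*x/7), x)


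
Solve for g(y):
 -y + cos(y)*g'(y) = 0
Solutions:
 g(y) = C1 + Integral(y/cos(y), y)


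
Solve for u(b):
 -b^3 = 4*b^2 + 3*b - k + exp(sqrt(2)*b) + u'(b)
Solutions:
 u(b) = C1 - b^4/4 - 4*b^3/3 - 3*b^2/2 + b*k - sqrt(2)*exp(sqrt(2)*b)/2


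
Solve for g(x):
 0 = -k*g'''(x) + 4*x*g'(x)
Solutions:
 g(x) = C1 + Integral(C2*airyai(2^(2/3)*x*(1/k)^(1/3)) + C3*airybi(2^(2/3)*x*(1/k)^(1/3)), x)


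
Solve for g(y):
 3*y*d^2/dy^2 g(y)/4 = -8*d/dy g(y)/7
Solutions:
 g(y) = C1 + C2/y^(11/21)


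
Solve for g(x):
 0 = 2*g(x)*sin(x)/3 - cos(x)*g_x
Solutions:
 g(x) = C1/cos(x)^(2/3)


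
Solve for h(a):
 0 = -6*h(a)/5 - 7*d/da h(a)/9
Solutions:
 h(a) = C1*exp(-54*a/35)


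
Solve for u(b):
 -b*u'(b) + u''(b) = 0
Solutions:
 u(b) = C1 + C2*erfi(sqrt(2)*b/2)


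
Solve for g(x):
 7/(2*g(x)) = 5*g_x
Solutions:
 g(x) = -sqrt(C1 + 35*x)/5
 g(x) = sqrt(C1 + 35*x)/5


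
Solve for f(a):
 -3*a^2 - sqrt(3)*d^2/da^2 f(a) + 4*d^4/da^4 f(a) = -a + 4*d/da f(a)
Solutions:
 f(a) = C1 + C2*exp(-a*(3^(5/6)/(sqrt(144 - sqrt(3)) + 12)^(1/3) + 3^(2/3)*(sqrt(144 - sqrt(3)) + 12)^(1/3))/12)*sin(a*(-3^(1/6)*(sqrt(144 - sqrt(3)) + 12)^(1/3) + 3^(1/3)/(sqrt(144 - sqrt(3)) + 12)^(1/3))/4) + C3*exp(-a*(3^(5/6)/(sqrt(144 - sqrt(3)) + 12)^(1/3) + 3^(2/3)*(sqrt(144 - sqrt(3)) + 12)^(1/3))/12)*cos(a*(-3^(1/6)*(sqrt(144 - sqrt(3)) + 12)^(1/3) + 3^(1/3)/(sqrt(144 - sqrt(3)) + 12)^(1/3))/4) + C4*exp(a*(3^(5/6)/(sqrt(144 - sqrt(3)) + 12)^(1/3) + 3^(2/3)*(sqrt(144 - sqrt(3)) + 12)^(1/3))/6) - a^3/4 + a^2/8 + 3*sqrt(3)*a^2/16 - 9*a/32 - sqrt(3)*a/16


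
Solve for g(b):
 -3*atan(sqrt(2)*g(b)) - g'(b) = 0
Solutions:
 Integral(1/atan(sqrt(2)*_y), (_y, g(b))) = C1 - 3*b


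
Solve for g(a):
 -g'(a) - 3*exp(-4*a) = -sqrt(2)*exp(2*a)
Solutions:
 g(a) = C1 + sqrt(2)*exp(2*a)/2 + 3*exp(-4*a)/4


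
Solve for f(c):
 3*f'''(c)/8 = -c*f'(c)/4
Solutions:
 f(c) = C1 + Integral(C2*airyai(-2^(1/3)*3^(2/3)*c/3) + C3*airybi(-2^(1/3)*3^(2/3)*c/3), c)


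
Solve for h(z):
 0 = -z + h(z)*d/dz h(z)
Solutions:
 h(z) = -sqrt(C1 + z^2)
 h(z) = sqrt(C1 + z^2)


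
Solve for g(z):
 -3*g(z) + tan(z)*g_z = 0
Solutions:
 g(z) = C1*sin(z)^3


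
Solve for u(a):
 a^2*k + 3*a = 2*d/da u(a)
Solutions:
 u(a) = C1 + a^3*k/6 + 3*a^2/4


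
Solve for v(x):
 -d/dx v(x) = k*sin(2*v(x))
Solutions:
 v(x) = pi - acos((-C1 - exp(4*k*x))/(C1 - exp(4*k*x)))/2
 v(x) = acos((-C1 - exp(4*k*x))/(C1 - exp(4*k*x)))/2


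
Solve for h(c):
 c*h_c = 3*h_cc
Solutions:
 h(c) = C1 + C2*erfi(sqrt(6)*c/6)


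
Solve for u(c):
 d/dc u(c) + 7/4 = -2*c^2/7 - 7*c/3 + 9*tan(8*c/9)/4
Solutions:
 u(c) = C1 - 2*c^3/21 - 7*c^2/6 - 7*c/4 - 81*log(cos(8*c/9))/32


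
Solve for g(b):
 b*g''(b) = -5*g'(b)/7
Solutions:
 g(b) = C1 + C2*b^(2/7)


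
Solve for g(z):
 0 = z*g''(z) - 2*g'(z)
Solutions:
 g(z) = C1 + C2*z^3


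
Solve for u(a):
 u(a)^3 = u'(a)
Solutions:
 u(a) = -sqrt(2)*sqrt(-1/(C1 + a))/2
 u(a) = sqrt(2)*sqrt(-1/(C1 + a))/2


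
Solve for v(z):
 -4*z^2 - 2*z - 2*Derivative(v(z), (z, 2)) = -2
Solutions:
 v(z) = C1 + C2*z - z^4/6 - z^3/6 + z^2/2


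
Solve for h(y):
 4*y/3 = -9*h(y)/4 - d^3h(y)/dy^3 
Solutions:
 h(y) = C3*exp(-2^(1/3)*3^(2/3)*y/2) - 16*y/27 + (C1*sin(3*2^(1/3)*3^(1/6)*y/4) + C2*cos(3*2^(1/3)*3^(1/6)*y/4))*exp(2^(1/3)*3^(2/3)*y/4)


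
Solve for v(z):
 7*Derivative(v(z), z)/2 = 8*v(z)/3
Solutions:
 v(z) = C1*exp(16*z/21)


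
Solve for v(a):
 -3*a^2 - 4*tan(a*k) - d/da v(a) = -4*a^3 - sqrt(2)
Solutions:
 v(a) = C1 + a^4 - a^3 + sqrt(2)*a - 4*Piecewise((-log(cos(a*k))/k, Ne(k, 0)), (0, True))


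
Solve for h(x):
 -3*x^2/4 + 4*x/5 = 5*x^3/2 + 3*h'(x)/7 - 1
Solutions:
 h(x) = C1 - 35*x^4/24 - 7*x^3/12 + 14*x^2/15 + 7*x/3


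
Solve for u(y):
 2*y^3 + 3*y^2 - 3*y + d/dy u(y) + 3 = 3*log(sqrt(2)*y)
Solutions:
 u(y) = C1 - y^4/2 - y^3 + 3*y^2/2 + 3*y*log(y) - 6*y + 3*y*log(2)/2
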